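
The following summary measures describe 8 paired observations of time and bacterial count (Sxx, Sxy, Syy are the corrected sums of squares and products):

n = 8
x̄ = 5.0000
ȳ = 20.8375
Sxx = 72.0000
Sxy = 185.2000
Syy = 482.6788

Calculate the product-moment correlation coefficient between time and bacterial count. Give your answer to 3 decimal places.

0.993

r = Sxy/√(Sxx·Syy) = 185.2/√(34752.8736) = 185.2/186.421226 = 0.993449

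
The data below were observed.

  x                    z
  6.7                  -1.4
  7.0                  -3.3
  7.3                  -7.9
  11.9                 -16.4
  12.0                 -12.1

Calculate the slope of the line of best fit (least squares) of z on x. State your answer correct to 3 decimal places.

n = 5, Σx = 44.9, Σy = -41.1, Σxy = -430.51, Σx² = 432.79
Sxx = Σx² − (Σx)²/n = 432.79 − 403.202 = 29.588
Sxy = Σxy − (Σx)(Σy)/n = -430.51 − (-369.078) = -61.432
b = Sxy/Sxx = -61.432/29.588 = -2.076247

-2.076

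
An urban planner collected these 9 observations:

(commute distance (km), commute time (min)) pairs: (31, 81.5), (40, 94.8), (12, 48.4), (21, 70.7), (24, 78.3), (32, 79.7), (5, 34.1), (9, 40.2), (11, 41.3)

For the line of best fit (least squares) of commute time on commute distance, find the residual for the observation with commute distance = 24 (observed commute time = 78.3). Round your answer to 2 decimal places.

n = 9, Σx = 185, Σy = 569, Σxy = 13800.2, Σx² = 4973
Sxx = Σx² − (Σx)²/n = 4973 − 3802.777778 = 1170.222222
Sxy = Σxy − (Σx)(Σy)/n = 13800.2 − 11696.111111 = 2104.088889
b = Sxy/Sxx = 2104.088889/1170.222222 = 1.798025
a = ȳ − b·x̄ = 63.222222 − 1.798025·20.555556 = 26.262818
ŷ(24) = 26.262818 + 1.798025·24 = 69.415420
residual = y − ŷ = 78.3 − 69.415420 = 8.884580

8.88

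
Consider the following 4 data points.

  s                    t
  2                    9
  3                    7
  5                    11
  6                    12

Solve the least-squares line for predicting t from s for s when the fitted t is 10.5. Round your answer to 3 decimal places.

n = 4, Σx = 16, Σy = 39, Σxy = 166, Σx² = 74
Sxx = Σx² − (Σx)²/n = 74 − 64 = 10
Sxy = Σxy − (Σx)(Σy)/n = 166 − 156 = 10
b = Sxy/Sxx = 10/10 = 1
a = ȳ − b·x̄ = 9.75 − 1·4 = 5.75
Set a + b·x = 10.5: x = (10.5 − 5.75) / 1 = 4.75

4.750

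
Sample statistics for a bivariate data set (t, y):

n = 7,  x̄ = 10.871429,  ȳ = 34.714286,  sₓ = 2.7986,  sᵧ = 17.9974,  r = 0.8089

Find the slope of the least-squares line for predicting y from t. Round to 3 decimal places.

b = r · sᵧ/sₓ = 0.8089 · 17.9974/2.7986 = 5.201921

5.202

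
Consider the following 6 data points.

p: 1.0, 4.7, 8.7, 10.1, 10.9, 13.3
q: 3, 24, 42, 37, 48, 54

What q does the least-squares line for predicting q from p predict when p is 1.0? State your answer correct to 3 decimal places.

n = 6, Σx = 48.7, Σy = 208, Σxy = 2096.3, Σx² = 496.49
Sxx = Σx² − (Σx)²/n = 496.49 − 395.281667 = 101.208333
Sxy = Σxy − (Σx)(Σy)/n = 2096.3 − 1688.266667 = 408.033333
b = Sxy/Sxx = 408.033333/101.208333 = 4.031618
a = ȳ − b·x̄ = 34.666667 − 4.031618·8.116667 = 1.943368
ŷ(1.0) = a + b·1.0 = 1.943368 + 4.031618·1 = 5.974986

5.975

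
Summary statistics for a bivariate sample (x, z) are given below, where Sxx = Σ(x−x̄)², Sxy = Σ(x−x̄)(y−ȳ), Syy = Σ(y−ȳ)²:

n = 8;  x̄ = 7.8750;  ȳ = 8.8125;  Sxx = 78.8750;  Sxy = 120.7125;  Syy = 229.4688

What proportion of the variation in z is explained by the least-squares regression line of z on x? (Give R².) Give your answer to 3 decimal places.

0.805

R² = Sxy²/(Sxx·Syy) = (120.7125)²/(78.875·229.4688) = 0.805085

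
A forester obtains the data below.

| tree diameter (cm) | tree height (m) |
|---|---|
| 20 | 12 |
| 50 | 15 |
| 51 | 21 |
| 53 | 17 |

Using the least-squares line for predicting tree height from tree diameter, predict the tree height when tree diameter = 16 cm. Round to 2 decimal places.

11.26

n = 4, Σx = 174, Σy = 65, Σxy = 2962, Σx² = 8310
Sxx = Σx² − (Σx)²/n = 8310 − 7569 = 741
Sxy = Σxy − (Σx)(Σy)/n = 2962 − 2827.5 = 134.5
b = Sxy/Sxx = 134.5/741 = 0.181511
a = ȳ − b·x̄ = 16.25 − 0.181511·43.5 = 8.354251
ŷ(16) = a + b·16 = 8.354251 + 0.181511·16 = 11.258435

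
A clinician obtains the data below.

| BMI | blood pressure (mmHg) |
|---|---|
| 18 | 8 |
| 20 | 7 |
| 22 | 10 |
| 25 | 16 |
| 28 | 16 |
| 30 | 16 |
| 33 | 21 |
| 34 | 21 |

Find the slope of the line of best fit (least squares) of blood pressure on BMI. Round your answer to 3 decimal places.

0.883

n = 8, Σx = 210, Σy = 115, Σxy = 3239, Σx² = 5762
Sxx = Σx² − (Σx)²/n = 5762 − 5512.5 = 249.5
Sxy = Σxy − (Σx)(Σy)/n = 3239 − 3018.75 = 220.25
b = Sxy/Sxx = 220.25/249.5 = 0.882766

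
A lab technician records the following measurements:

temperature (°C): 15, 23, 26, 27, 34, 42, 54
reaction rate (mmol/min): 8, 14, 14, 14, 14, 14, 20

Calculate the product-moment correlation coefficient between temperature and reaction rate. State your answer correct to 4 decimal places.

0.8644

n = 7, Σx = 221, Σy = 98, Σxy = 3328, Σx² = 7995, Σy² = 1444
Sxx = Σx² − (Σx)²/n = 7995 − 6977.285714 = 1017.714286
Sxy = Σxy − (Σx)(Σy)/n = 3328 − 3094 = 234
Syy = Σy² − (Σy)²/n = 1444 − 1372 = 72
r = Sxy/√(Sxx·Syy) = 234/√(73275.428571) = 234/270.694345 = 0.864444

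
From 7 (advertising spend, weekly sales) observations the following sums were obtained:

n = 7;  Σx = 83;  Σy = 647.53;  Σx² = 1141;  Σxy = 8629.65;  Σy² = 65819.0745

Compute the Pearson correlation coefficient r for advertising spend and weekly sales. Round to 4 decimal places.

Sxx = Σx² − (Σx)²/n = 1141 − 984.142857 = 156.857143
Sxy = Σxy − (Σx)(Σy)/n = 8629.65 − 7677.855714 = 951.794286
Syy = Σy² − (Σy)²/n = 65819.0745 − 59899.300129 = 5919.774371
r = Sxy/√(Sxx·Syy) = 951.794286/√(928558.894261) = 951.794286/963.617608 = 0.987730

0.9877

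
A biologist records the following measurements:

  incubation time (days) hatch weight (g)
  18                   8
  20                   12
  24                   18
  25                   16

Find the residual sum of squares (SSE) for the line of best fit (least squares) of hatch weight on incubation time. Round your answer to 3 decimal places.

6.412

n = 4, Σx = 87, Σy = 54, Σxy = 1216, Σx² = 1925, Σy² = 788
Sxx = Σx² − (Σx)²/n = 1925 − 1892.25 = 32.75
Sxy = Σxy − (Σx)(Σy)/n = 1216 − 1174.5 = 41.5
Syy = Σy² − (Σy)²/n = 788 − 729 = 59
b = Sxy/Sxx = 41.5/32.75 = 1.267176
SSE = Syy − b·Sxy = 59 − 1.267176·41.5 = 6.412214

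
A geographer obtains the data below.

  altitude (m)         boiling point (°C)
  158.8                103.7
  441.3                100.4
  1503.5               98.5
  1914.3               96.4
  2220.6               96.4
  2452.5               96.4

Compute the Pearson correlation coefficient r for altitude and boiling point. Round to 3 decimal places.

n = 6, Σx = 8691, Σy = 591.8, Σxy = 843894.19, Σx² = 17090840.48, Σy² = 58414.98
Sxx = Σx² − (Σx)²/n = 17090840.48 − 12588913.5 = 4501926.98
Sxy = Σxy − (Σx)(Σy)/n = 843894.19 − 857222.3 = -13328.11
Syy = Σy² − (Σy)²/n = 58414.98 − 58371.206667 = 43.773333
r = Sxy/√(Sxx·Syy) = -13328.11/√(197064350.337867) = -13328.11/14037.961046 = -0.949433

-0.949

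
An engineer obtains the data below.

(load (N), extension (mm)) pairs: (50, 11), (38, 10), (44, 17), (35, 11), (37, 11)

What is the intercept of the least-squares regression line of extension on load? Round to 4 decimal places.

n = 5, Σx = 204, Σy = 60, Σxy = 2470, Σx² = 8474
Sxx = Σx² − (Σx)²/n = 8474 − 8323.2 = 150.8
Sxy = Σxy − (Σx)(Σy)/n = 2470 − 2448 = 22
b = Sxy/Sxx = 22/150.8 = 0.145889
a = ȳ − b·x̄ = 12 − 0.145889·40.8 = 6.047745

6.0477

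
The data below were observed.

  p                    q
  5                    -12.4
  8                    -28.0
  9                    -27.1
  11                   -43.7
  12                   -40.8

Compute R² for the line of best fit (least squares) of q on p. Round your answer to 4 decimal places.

n = 5, Σx = 45, Σy = -152, Σxy = -1500.2, Σx² = 435, Σy² = 5246.5
Sxx = Σx² − (Σx)²/n = 435 − 405 = 30
Sxy = Σxy − (Σx)(Σy)/n = -1500.2 − (-1368) = -132.2
Syy = Σy² − (Σy)²/n = 5246.5 − 4620.8 = 625.7
R² = Sxy²/(Sxx·Syy) = (-132.2)²/(30·625.7) = 0.931055

0.9311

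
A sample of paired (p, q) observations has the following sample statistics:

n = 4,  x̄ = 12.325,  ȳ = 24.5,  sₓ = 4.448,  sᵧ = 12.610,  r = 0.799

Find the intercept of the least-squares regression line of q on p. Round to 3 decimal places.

-3.418

b = r · sᵧ/sₓ = 0.799 · 12.61/4.448 = 2.265151
a = ȳ − b·x̄ = 24.5 − 2.265151·12.325 = -3.417982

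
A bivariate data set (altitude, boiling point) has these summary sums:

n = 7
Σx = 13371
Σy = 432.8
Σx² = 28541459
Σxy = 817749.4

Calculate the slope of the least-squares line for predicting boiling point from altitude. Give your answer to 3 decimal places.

Sxx = Σx² − (Σx)²/n = 28541459 − 25540520.142857 = 3000938.857143
Sxy = Σxy − (Σx)(Σy)/n = 817749.4 − 826709.828571 = -8960.428571
b = Sxy/Sxx = -8960.428571/3000938.857143 = -0.002986

-0.003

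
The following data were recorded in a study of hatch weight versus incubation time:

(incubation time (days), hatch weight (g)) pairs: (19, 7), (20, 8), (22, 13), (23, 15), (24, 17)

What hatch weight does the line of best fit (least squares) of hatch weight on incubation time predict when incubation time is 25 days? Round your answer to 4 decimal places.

19.1163

n = 5, Σx = 108, Σy = 60, Σxy = 1332, Σx² = 2350
Sxx = Σx² − (Σx)²/n = 2350 − 2332.8 = 17.2
Sxy = Σxy − (Σx)(Σy)/n = 1332 − 1296 = 36
b = Sxy/Sxx = 36/17.2 = 2.093023
a = ȳ − b·x̄ = 12 − 2.093023·21.6 = -33.209302
ŷ(25) = a + b·25 = -33.209302 + 2.093023·25 = 19.116279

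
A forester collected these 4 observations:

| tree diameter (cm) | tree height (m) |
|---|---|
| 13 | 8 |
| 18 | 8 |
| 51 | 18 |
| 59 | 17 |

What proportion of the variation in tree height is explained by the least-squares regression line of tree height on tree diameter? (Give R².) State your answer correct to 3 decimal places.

0.946

n = 4, Σx = 141, Σy = 51, Σxy = 2169, Σx² = 6575, Σy² = 741
Sxx = Σx² − (Σx)²/n = 6575 − 4970.25 = 1604.75
Sxy = Σxy − (Σx)(Σy)/n = 2169 − 1797.75 = 371.25
Syy = Σy² − (Σy)²/n = 741 − 650.25 = 90.75
R² = Sxy²/(Sxx·Syy) = (371.25)²/(1604.75·90.75) = 0.946409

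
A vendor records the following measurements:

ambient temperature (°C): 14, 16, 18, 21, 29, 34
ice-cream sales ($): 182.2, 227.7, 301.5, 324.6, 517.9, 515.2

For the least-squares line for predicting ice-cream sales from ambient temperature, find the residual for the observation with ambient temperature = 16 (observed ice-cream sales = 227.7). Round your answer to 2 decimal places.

-11.60

n = 6, Σx = 132, Σy = 2069.1, Σxy = 50973.5, Σx² = 3214
Sxx = Σx² − (Σx)²/n = 3214 − 2904 = 310
Sxy = Σxy − (Σx)(Σy)/n = 50973.5 − 45520.2 = 5453.3
b = Sxy/Sxx = 5453.3/310 = 17.591290
a = ȳ − b·x̄ = 344.85 − 17.591290·22 = -42.158387
ŷ(16) = -42.158387 + 17.591290·16 = 239.302258
residual = y − ŷ = 227.7 − 239.302258 = -11.602258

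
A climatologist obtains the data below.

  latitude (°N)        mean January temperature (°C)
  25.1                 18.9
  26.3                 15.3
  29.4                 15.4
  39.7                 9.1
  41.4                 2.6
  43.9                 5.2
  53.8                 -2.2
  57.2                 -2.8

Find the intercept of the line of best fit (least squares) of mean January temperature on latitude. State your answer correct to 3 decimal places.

n = 8, Σx = 316.8, Σy = 61.5, Σxy = 1748.21, Σx² = 13569.6
Sxx = Σx² − (Σx)²/n = 13569.6 − 12545.28 = 1024.32
Sxy = Σxy − (Σx)(Σy)/n = 1748.21 − 2435.4 = -687.19
b = Sxy/Sxx = -687.19/1024.32 = -0.670874
a = ȳ − b·x̄ = 7.6875 − (-0.670874)·39.6 = 34.254124

34.254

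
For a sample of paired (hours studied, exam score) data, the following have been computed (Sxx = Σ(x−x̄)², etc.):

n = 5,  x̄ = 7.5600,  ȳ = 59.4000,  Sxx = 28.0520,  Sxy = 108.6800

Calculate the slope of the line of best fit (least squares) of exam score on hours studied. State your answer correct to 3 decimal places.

b = Sxy/Sxx = 108.68/28.052 = 3.874234

3.874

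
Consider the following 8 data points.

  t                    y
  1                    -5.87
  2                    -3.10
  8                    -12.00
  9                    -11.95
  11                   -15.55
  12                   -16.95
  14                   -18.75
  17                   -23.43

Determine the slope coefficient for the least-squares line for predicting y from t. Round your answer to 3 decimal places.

-1.186

n = 8, Σx = 74, Σy = -107.6, Σxy = -1250.88, Σx² = 900
Sxx = Σx² − (Σx)²/n = 900 − 684.5 = 215.5
Sxy = Σxy − (Σx)(Σy)/n = -1250.88 − (-995.3) = -255.58
b = Sxy/Sxx = -255.58/215.5 = -1.185986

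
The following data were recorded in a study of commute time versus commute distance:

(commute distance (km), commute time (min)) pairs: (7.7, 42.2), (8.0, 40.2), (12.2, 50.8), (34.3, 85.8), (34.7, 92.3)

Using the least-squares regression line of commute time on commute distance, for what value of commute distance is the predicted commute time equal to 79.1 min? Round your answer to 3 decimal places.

n = 5, Σx = 96.9, Σy = 311.3, Σxy = 7412.05, Σx² = 2652.71
Sxx = Σx² − (Σx)²/n = 2652.71 − 1877.922 = 774.788
Sxy = Σxy − (Σx)(Σy)/n = 7412.05 − 6032.994 = 1379.056
b = Sxy/Sxx = 1379.056/774.788 = 1.779914
a = ȳ − b·x̄ = 62.26 − 1.779914·19.38 = 27.765267
Set a + b·x = 79.1: x = (79.1 − 27.765267) / 1.779914 = 28.841131

28.841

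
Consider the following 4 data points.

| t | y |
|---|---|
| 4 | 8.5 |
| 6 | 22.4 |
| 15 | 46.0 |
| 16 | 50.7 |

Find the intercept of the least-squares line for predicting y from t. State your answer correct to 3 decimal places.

n = 4, Σx = 41, Σy = 127.6, Σxy = 1669.6, Σx² = 533
Sxx = Σx² − (Σx)²/n = 533 − 420.25 = 112.75
Sxy = Σxy − (Σx)(Σy)/n = 1669.6 − 1307.9 = 361.7
b = Sxy/Sxx = 361.7/112.75 = 3.207982
a = ȳ − b·x̄ = 31.9 − 3.207982·10.25 = -0.981818

-0.982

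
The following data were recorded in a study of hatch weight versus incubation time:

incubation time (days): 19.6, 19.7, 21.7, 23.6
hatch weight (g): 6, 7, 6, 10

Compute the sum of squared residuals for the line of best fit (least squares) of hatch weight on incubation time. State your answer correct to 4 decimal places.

4.3002

n = 4, Σx = 84.6, Σy = 29, Σxy = 621.7, Σx² = 1800.1, Σy² = 221
Sxx = Σx² − (Σx)²/n = 1800.1 − 1789.29 = 10.81
Sxy = Σxy − (Σx)(Σy)/n = 621.7 − 613.35 = 8.35
Syy = Σy² − (Σy)²/n = 221 − 210.25 = 10.75
b = Sxy/Sxx = 8.35/10.81 = 0.772433
SSE = Syy − b·Sxy = 10.75 − 0.772433·8.35 = 4.300185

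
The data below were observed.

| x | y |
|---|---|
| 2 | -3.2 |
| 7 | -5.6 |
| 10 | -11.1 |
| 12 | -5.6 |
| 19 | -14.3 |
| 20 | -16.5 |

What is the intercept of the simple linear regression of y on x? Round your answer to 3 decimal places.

-1.230

n = 6, Σx = 70, Σy = -56.3, Σxy = -825.5, Σx² = 1058
Sxx = Σx² − (Σx)²/n = 1058 − 816.666667 = 241.333333
Sxy = Σxy − (Σx)(Σy)/n = -825.5 − (-656.833333) = -168.666667
b = Sxy/Sxx = -168.666667/241.333333 = -0.698895
a = ȳ − b·x̄ = -9.383333 − (-0.698895)·11.666667 = -1.229558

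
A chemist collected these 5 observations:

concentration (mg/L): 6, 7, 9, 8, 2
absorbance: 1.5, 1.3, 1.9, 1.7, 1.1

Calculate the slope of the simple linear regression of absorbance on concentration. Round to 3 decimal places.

0.103

n = 5, Σx = 32, Σy = 7.5, Σxy = 51, Σx² = 234
Sxx = Σx² − (Σx)²/n = 234 − 204.8 = 29.2
Sxy = Σxy − (Σx)(Σy)/n = 51 − 48 = 3
b = Sxy/Sxx = 3/29.2 = 0.102740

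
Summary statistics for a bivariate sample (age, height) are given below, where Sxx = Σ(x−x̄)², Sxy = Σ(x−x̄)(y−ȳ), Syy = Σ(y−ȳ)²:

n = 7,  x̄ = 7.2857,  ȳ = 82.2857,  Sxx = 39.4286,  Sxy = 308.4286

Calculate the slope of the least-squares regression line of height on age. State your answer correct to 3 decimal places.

7.822

b = Sxy/Sxx = 308.4286/39.4286 = 7.822459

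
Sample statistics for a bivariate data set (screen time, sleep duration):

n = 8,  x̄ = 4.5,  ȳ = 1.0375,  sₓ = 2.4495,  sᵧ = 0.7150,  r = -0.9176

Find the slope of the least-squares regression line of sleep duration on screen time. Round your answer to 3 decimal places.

-0.268

b = r · sᵧ/sₓ = -0.9176 · 0.715/2.4495 = -0.267844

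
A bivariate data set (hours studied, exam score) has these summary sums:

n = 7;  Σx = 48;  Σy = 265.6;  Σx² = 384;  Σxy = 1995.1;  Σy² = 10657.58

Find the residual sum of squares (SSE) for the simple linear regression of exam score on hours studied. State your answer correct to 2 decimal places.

Sxx = Σx² − (Σx)²/n = 384 − 329.142857 = 54.857143
Sxy = Σxy − (Σx)(Σy)/n = 1995.1 − 1821.257143 = 173.842857
Syy = Σy² − (Σy)²/n = 10657.58 − 10077.622857 = 579.957143
b = Sxy/Sxx = 173.842857/54.857143 = 3.169010
SSE = Syy − b·Sxy = 579.957143 − 3.169010·173.842857 = 29.047318

29.05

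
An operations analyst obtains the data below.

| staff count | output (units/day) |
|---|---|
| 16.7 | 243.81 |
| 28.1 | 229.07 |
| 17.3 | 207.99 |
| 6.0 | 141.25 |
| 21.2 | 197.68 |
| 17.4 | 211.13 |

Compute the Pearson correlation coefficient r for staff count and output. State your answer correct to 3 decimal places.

n = 6, Σx = 106.7, Σy = 1230.93, Σxy = 22818.699, Σx² = 2155.99, Σy² = 258781.0429
Sxx = Σx² − (Σx)²/n = 2155.99 − 1897.481667 = 258.508333
Sxy = Σxy − (Σx)(Σy)/n = 22818.699 − 21890.0385 = 928.6605
Syy = Σy² − (Σy)²/n = 258781.0429 − 252531.44415 = 6249.59875
r = Sxy/√(Sxx·Syy) = 928.6605/√(1615573.356865) = 928.6605/1271.052067 = 0.730623

0.731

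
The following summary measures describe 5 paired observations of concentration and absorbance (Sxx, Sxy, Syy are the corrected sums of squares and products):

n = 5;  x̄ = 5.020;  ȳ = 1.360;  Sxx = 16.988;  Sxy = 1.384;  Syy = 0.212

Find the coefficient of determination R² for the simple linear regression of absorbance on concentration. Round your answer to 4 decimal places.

0.5319

R² = Sxy²/(Sxx·Syy) = (1.384)²/(16.988·0.212) = 0.531856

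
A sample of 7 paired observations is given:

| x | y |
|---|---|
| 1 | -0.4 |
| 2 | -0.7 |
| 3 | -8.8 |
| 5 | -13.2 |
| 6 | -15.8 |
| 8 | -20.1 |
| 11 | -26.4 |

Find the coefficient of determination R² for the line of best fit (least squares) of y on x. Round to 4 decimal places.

n = 7, Σx = 36, Σy = -85.4, Σxy = -640.2, Σx² = 260, Σy² = 1602.94
Sxx = Σx² − (Σx)²/n = 260 − 185.142857 = 74.857143
Sxy = Σxy − (Σx)(Σy)/n = -640.2 − (-439.2) = -201
Syy = Σy² − (Σy)²/n = 1602.94 − 1041.88 = 561.06
R² = Sxy²/(Sxx·Syy) = (-201)²/(74.857143·561.06) = 0.961943

0.9619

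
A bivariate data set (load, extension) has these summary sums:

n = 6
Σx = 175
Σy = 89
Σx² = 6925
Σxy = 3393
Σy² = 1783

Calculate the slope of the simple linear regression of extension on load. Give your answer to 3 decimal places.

Sxx = Σx² − (Σx)²/n = 6925 − 5104.166667 = 1820.833333
Sxy = Σxy − (Σx)(Σy)/n = 3393 − 2595.833333 = 797.166667
b = Sxy/Sxx = 797.166667/1820.833333 = 0.437803

0.438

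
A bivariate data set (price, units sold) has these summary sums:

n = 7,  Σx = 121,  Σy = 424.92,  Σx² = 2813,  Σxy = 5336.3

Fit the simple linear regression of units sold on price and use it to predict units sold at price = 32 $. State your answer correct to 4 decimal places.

Sxx = Σx² − (Σx)²/n = 2813 − 2091.571429 = 721.428571
Sxy = Σxy − (Σx)(Σy)/n = 5336.3 − 7345.045714 = -2008.745714
b = Sxy/Sxx = -2008.745714/721.428571 = -2.7844
a = ȳ − b·x̄ = 60.702857 − (-2.7844)·17.285714 = 108.8332
ŷ(32) = a + b·32 = 108.8332 + (-2.7844)·32 = 19.7324

19.7324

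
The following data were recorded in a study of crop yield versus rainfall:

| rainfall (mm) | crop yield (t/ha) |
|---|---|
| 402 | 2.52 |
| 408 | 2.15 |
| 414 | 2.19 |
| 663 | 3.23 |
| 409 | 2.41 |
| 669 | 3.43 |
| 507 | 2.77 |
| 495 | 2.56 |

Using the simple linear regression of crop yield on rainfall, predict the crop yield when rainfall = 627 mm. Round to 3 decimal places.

n = 8, Σx = 3967, Σy = 21.26, Σxy = 10890.34, Σx² = 2055949
Sxx = Σx² − (Σx)²/n = 2055949 − 1967136.125 = 88812.875
Sxy = Σxy − (Σx)(Σy)/n = 10890.34 − 10542.3025 = 348.0375
b = Sxy/Sxx = 348.0375/88812.875 = 0.003919
a = ȳ − b·x̄ = 2.6575 − 0.003919·495.875 = 0.714278
ŷ(627) = a + b·627 = 0.714278 + 0.003919·627 = 3.171349

3.171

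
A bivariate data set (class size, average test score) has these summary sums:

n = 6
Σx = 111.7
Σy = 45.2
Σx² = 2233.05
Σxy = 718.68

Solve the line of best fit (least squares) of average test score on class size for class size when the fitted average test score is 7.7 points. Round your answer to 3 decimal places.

18.408

Sxx = Σx² − (Σx)²/n = 2233.05 − 2079.481667 = 153.568333
Sxy = Σxy − (Σx)(Σy)/n = 718.68 − 841.473333 = -122.793333
b = Sxy/Sxx = -122.793333/153.568333 = -0.799601
a = ȳ − b·x̄ = 7.533333 − (-0.799601)·18.616667 = 22.419231
Set a + b·x = 7.7: x = (7.7 − 22.419231) / (-0.799601) = 18.408229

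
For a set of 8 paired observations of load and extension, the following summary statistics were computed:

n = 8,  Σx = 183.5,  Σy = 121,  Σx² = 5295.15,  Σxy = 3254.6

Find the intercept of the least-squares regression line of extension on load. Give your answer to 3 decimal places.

5.006

Sxx = Σx² − (Σx)²/n = 5295.15 − 4209.03125 = 1086.11875
Sxy = Σxy − (Σx)(Σy)/n = 3254.6 − 2775.4375 = 479.1625
b = Sxy/Sxx = 479.1625/1086.11875 = 0.441170
a = ȳ − b·x̄ = 15.125 − 0.441170·22.9375 = 5.005674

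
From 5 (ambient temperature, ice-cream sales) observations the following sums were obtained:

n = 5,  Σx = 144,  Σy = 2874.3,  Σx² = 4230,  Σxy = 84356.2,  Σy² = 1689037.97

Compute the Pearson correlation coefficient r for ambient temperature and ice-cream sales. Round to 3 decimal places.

0.904

Sxx = Σx² − (Σx)²/n = 4230 − 4147.2 = 82.8
Sxy = Σxy − (Σx)(Σy)/n = 84356.2 − 82779.84 = 1576.36
Syy = Σy² − (Σy)²/n = 1689037.97 − 1652320.098 = 36717.872
r = Sxy/√(Sxx·Syy) = 1576.36/√(3040239.8016) = 1576.36/1743.628344 = 0.904069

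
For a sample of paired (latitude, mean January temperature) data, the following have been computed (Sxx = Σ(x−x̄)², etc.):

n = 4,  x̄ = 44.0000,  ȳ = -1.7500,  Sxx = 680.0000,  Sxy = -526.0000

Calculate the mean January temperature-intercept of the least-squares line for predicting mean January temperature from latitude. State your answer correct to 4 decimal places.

b = Sxy/Sxx = -526/680 = -0.773529
a = ȳ − b·x̄ = -1.75 − (-0.773529)·44 = 32.285294

32.2853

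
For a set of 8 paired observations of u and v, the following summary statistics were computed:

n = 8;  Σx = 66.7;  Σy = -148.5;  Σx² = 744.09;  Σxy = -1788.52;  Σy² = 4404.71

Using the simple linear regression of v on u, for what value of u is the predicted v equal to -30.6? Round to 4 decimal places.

12.4487

Sxx = Σx² − (Σx)²/n = 744.09 − 556.11125 = 187.97875
Sxy = Σxy − (Σx)(Σy)/n = -1788.52 − (-1238.11875) = -550.40125
b = Sxy/Sxx = -550.40125/187.97875 = -2.927997
a = ȳ − b·x̄ = -18.5625 − (-2.927997)·8.3375 = 5.849676
Set a + b·x = -30.6: x = (-30.6 − 5.849676) / (-2.927997) = 12.448672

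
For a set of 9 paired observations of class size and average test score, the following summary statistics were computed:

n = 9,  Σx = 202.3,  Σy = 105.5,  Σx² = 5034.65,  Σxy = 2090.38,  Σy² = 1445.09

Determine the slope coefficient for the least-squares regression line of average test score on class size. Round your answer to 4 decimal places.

-0.5766

Sxx = Σx² − (Σx)²/n = 5034.65 − 4547.254444 = 487.395556
Sxy = Σxy − (Σx)(Σy)/n = 2090.38 − 2371.405556 = -281.025556
b = Sxy/Sxx = -281.025556/487.395556 = -0.576586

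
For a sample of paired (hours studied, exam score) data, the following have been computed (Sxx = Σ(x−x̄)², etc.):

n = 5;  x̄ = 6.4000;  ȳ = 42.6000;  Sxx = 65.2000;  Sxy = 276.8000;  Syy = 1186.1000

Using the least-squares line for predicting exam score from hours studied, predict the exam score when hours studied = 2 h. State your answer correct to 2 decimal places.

b = Sxy/Sxx = 276.8/65.2 = 4.245399
a = ȳ − b·x̄ = 42.6 − 4.245399·6.4 = 15.429448
ŷ(2) = a + b·2 = 15.429448 + 4.245399·2 = 23.920245

23.92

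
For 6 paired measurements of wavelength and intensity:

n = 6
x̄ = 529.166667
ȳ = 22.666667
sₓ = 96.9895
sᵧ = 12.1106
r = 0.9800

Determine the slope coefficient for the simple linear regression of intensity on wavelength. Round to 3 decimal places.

0.122

b = r · sᵧ/sₓ = 0.98 · 12.1106/96.9895 = 0.122368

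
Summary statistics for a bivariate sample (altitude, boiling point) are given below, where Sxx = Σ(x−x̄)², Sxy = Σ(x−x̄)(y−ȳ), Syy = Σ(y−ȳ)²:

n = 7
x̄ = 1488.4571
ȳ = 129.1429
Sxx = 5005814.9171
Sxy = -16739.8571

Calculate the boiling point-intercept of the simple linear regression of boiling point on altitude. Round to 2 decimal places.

b = Sxy/Sxx = -16739.8571/5005814.9171 = -0.003344
a = ȳ − b·x̄ = 129.1429 − (-0.003344)·1488.4571 = 134.120423

134.12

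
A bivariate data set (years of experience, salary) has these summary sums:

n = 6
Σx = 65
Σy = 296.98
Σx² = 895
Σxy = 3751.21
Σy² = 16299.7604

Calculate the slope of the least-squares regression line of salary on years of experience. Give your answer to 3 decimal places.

Sxx = Σx² − (Σx)²/n = 895 − 704.166667 = 190.833333
Sxy = Σxy − (Σx)(Σy)/n = 3751.21 − 3217.283333 = 533.926667
b = Sxy/Sxx = 533.926667/190.833333 = 2.797869

2.798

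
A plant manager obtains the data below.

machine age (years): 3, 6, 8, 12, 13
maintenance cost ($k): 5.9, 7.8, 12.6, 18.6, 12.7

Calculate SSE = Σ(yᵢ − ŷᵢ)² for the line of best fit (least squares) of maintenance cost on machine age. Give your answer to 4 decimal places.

n = 5, Σx = 42, Σy = 57.6, Σxy = 553.6, Σx² = 422, Σy² = 761.66
Sxx = Σx² − (Σx)²/n = 422 − 352.8 = 69.2
Sxy = Σxy − (Σx)(Σy)/n = 553.6 − 483.84 = 69.76
Syy = Σy² − (Σy)²/n = 761.66 − 663.552 = 98.108
b = Sxy/Sxx = 69.76/69.2 = 1.008092
SSE = Syy − b·Sxy = 98.108 − 1.008092·69.76 = 27.783468

27.7835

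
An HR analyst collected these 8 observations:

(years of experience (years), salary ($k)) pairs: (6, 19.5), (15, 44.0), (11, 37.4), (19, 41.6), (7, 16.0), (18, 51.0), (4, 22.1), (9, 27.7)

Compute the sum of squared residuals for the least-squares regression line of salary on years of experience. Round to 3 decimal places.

n = 8, Σx = 89, Σy = 259.3, Σxy = 3346.5, Σx² = 1213, Σy² = 9558.27
Sxx = Σx² − (Σx)²/n = 1213 − 990.125 = 222.875
Sxy = Σxy − (Σx)(Σy)/n = 3346.5 − 2884.7125 = 461.7875
Syy = Σy² − (Σy)²/n = 9558.27 − 8404.56125 = 1153.70875
b = Sxy/Sxx = 461.7875/222.875 = 2.071957
SSE = Syy − b·Sxy = 1153.70875 − 2.071957·461.7875 = 196.904734

196.905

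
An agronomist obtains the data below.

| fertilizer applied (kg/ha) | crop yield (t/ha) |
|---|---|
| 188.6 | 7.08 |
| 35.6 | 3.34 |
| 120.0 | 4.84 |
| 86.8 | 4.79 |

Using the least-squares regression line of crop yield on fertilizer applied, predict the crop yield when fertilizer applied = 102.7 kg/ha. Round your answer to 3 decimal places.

4.894

n = 4, Σx = 431, Σy = 20.05, Σxy = 2450.764, Σx² = 58771.56
Sxx = Σx² − (Σx)²/n = 58771.56 − 46440.25 = 12331.31
Sxy = Σxy − (Σx)(Σy)/n = 2450.764 − 2160.3875 = 290.3765
b = Sxy/Sxx = 290.3765/12331.31 = 0.023548
a = ȳ − b·x̄ = 5.0125 − 0.023548·107.75 = 2.475213
ŷ(102.7) = a + b·102.7 = 2.475213 + 0.023548·102.7 = 4.893583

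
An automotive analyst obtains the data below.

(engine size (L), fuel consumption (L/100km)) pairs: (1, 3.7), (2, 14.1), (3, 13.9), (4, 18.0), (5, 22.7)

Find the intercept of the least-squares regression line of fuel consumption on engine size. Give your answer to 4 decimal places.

n = 5, Σx = 15, Σy = 72.4, Σxy = 259.1, Σx² = 55
Sxx = Σx² − (Σx)²/n = 55 − 45 = 10
Sxy = Σxy − (Σx)(Σy)/n = 259.1 − 217.2 = 41.9
b = Sxy/Sxx = 41.9/10 = 4.19
a = ȳ − b·x̄ = 14.48 − 4.19·3 = 1.91

1.9100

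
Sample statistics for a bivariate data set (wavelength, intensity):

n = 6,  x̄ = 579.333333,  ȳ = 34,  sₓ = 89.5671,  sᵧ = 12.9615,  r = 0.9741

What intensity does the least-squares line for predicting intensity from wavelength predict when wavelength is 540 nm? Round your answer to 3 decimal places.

28.455

b = r · sᵧ/sₓ = 0.9741 · 12.9615/89.5671 = 0.140965
a = ȳ − b·x̄ = 34 − 0.140965·579.333333 = -47.665535
ŷ(540) = a + b·540 = -47.665535 + 0.140965·540 = 28.455389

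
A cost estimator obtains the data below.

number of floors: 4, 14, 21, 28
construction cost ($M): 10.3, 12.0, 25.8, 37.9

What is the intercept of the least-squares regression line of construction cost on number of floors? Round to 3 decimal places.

n = 4, Σx = 67, Σy = 86, Σxy = 1812.2, Σx² = 1437
Sxx = Σx² − (Σx)²/n = 1437 − 1122.25 = 314.75
Sxy = Σxy − (Σx)(Σy)/n = 1812.2 − 1440.5 = 371.7
b = Sxy/Sxx = 371.7/314.75 = 1.180937
a = ȳ − b·x̄ = 21.5 − 1.180937·16.75 = 1.719301

1.719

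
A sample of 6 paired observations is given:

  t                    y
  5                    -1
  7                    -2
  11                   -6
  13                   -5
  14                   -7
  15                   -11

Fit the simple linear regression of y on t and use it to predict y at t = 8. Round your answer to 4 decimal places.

-3.0082

n = 6, Σx = 65, Σy = -32, Σxy = -413, Σx² = 785
Sxx = Σx² − (Σx)²/n = 785 − 704.166667 = 80.833333
Sxy = Σxy − (Σx)(Σy)/n = -413 − (-346.666667) = -66.333333
b = Sxy/Sxx = -66.333333/80.833333 = -0.820619
a = ȳ − b·x̄ = -5.333333 − (-0.820619)·10.833333 = 3.556701
ŷ(8) = a + b·8 = 3.556701 + (-0.820619)·8 = -3.008247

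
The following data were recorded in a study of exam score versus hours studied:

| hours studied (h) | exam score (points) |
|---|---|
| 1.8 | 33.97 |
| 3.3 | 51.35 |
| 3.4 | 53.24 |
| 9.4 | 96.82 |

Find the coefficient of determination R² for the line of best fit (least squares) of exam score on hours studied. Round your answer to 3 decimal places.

0.988

n = 4, Σx = 17.9, Σy = 235.38, Σxy = 1321.725, Σx² = 114.05, Σy² = 15999.3934
Sxx = Σx² − (Σx)²/n = 114.05 − 80.1025 = 33.9475
Sxy = Σxy − (Σx)(Σy)/n = 1321.725 − 1053.3255 = 268.3995
Syy = Σy² − (Σy)²/n = 15999.3934 − 13850.9361 = 2148.4573
R² = Sxy²/(Sxx·Syy) = (268.3995)²/(33.9475·2148.4573) = 0.987709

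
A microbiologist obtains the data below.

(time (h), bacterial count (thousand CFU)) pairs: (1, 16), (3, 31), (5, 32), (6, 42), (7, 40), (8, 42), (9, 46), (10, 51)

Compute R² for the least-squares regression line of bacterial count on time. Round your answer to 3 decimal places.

0.921

n = 8, Σx = 49, Σy = 300, Σxy = 2061, Σx² = 365, Σy² = 12086
Sxx = Σx² − (Σx)²/n = 365 − 300.125 = 64.875
Sxy = Σxy − (Σx)(Σy)/n = 2061 − 1837.5 = 223.5
Syy = Σy² − (Σy)²/n = 12086 − 11250 = 836
R² = Sxy²/(Sxx·Syy) = (223.5)²/(64.875·836) = 0.921025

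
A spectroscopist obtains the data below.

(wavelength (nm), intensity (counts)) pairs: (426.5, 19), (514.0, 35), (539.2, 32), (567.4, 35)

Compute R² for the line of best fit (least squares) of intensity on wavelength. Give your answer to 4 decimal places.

n = 4, Σx = 2047.1, Σy = 121, Σxy = 63206.9, Σx² = 1058777.65, Σy² = 3835
Sxx = Σx² − (Σx)²/n = 1058777.65 − 1047654.6025 = 11123.0475
Sxy = Σxy − (Σx)(Σy)/n = 63206.9 − 61924.775 = 1282.125
Syy = Σy² − (Σy)²/n = 3835 − 3660.25 = 174.75
R² = Sxy²/(Sxx·Syy) = (1282.125)²/(11123.0475·174.75) = 0.845707

0.8457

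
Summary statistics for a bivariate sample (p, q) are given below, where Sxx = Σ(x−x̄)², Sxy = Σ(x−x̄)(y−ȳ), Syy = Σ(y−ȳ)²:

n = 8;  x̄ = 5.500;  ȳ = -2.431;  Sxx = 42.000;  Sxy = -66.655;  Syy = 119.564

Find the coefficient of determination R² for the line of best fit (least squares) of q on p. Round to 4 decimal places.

0.8847

R² = Sxy²/(Sxx·Syy) = (-66.655)²/(42·119.564) = 0.884740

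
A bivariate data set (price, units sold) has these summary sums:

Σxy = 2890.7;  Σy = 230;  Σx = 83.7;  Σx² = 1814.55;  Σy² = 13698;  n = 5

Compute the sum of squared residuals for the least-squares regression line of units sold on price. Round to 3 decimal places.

Sxx = Σx² − (Σx)²/n = 1814.55 − 1401.138 = 413.412
Sxy = Σxy − (Σx)(Σy)/n = 2890.7 − 3850.2 = -959.5
Syy = Σy² − (Σy)²/n = 13698 − 10580 = 3118
b = Sxy/Sxx = -959.5/413.412 = -2.320929
SSE = Syy − b·Sxy = 3118 − (-2.320929)·(-959.5) = 891.068392

891.068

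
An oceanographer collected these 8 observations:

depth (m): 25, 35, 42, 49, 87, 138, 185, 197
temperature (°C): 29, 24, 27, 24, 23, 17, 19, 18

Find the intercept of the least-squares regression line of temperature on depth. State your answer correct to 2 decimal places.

27.85

n = 8, Σx = 758, Σy = 181, Σxy = 15283, Σx² = 105662
Sxx = Σx² − (Σx)²/n = 105662 − 71820.5 = 33841.5
Sxy = Σxy − (Σx)(Σy)/n = 15283 − 17149.75 = -1866.75
b = Sxy/Sxx = -1866.75/33841.5 = -0.055162
a = ȳ − b·x̄ = 22.625 − (-0.055162)·94.75 = 27.851558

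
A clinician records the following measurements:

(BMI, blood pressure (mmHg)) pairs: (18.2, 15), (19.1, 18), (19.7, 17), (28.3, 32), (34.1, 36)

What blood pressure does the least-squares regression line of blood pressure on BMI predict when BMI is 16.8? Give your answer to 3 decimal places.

n = 5, Σx = 119.4, Σy = 118, Σxy = 3084.9, Σx² = 3047.84
Sxx = Σx² − (Σx)²/n = 3047.84 − 2851.272 = 196.568
Sxy = Σxy − (Σx)(Σy)/n = 3084.9 − 2817.84 = 267.06
b = Sxy/Sxx = 267.06/196.568 = 1.358614
a = ȳ − b·x̄ = 23.6 − 1.358614·23.88 = -8.843698
ŷ(16.8) = a + b·16.8 = -8.843698 + 1.358614·16.8 = 13.981014

13.981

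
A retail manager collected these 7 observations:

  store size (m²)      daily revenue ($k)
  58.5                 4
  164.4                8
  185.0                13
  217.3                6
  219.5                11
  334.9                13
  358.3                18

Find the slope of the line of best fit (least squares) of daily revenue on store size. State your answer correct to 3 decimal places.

0.039

n = 7, Σx = 1537.9, Σy = 73, Σxy = 18475.6, Σx² = 400611.05
Sxx = Σx² − (Σx)²/n = 400611.05 − 337876.63 = 62734.42
Sxy = Σxy − (Σx)(Σy)/n = 18475.6 − 16038.1 = 2437.5
b = Sxy/Sxx = 2437.5/62734.42 = 0.038854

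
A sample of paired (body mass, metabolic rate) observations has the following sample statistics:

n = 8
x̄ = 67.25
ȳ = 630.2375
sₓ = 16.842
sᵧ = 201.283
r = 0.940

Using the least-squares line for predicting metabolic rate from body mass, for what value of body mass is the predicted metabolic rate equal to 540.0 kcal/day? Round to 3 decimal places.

59.218

b = r · sᵧ/sₓ = 0.94 · 201.283/16.842 = 11.234178
a = ȳ − b·x̄ = 630.2375 − 11.234178·67.25 = -125.260947
Set a + b·x = 540.0: x = (540.0 − (-125.260947)) / 11.234178 = 59.217592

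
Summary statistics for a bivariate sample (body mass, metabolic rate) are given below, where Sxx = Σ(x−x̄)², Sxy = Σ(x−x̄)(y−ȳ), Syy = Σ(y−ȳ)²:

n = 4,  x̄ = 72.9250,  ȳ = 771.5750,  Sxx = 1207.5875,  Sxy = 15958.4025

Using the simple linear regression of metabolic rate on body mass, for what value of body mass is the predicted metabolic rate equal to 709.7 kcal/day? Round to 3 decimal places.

68.243

b = Sxy/Sxx = 15958.4025/1207.5875 = 13.215111
a = ȳ − b·x̄ = 771.575 − 13.215111·72.925 = -192.136948
Set a + b·x = 709.7: x = (709.7 − (-192.136948)) / 13.215111 = 68.242860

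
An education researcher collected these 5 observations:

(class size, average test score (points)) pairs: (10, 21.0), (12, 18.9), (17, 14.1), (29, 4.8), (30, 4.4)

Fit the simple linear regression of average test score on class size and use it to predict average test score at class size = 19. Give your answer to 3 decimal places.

n = 5, Σx = 98, Σy = 63.2, Σxy = 947.7, Σx² = 2274
Sxx = Σx² − (Σx)²/n = 2274 − 1920.8 = 353.2
Sxy = Σxy − (Σx)(Σy)/n = 947.7 − 1238.72 = -291.02
b = Sxy/Sxx = -291.02/353.2 = -0.823952
a = ȳ − b·x̄ = 12.64 − (-0.823952)·19.6 = 28.789468
ŷ(19) = a + b·19 = 28.789468 + (-0.823952)·19 = 13.134371

13.134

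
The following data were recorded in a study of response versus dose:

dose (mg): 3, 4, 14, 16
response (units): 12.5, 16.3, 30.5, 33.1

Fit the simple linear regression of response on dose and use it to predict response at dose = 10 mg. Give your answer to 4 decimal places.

n = 4, Σx = 37, Σy = 92.4, Σxy = 1059.3, Σx² = 477
Sxx = Σx² − (Σx)²/n = 477 − 342.25 = 134.75
Sxy = Σxy − (Σx)(Σy)/n = 1059.3 − 854.7 = 204.6
b = Sxy/Sxx = 204.6/134.75 = 1.518367
a = ȳ − b·x̄ = 23.1 − 1.518367·9.25 = 9.055102
ŷ(10) = a + b·10 = 9.055102 + 1.518367·10 = 24.238776

24.2388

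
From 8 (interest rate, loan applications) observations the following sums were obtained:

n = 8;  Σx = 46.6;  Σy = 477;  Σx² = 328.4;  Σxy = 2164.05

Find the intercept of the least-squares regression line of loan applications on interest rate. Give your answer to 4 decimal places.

Sxx = Σx² − (Σx)²/n = 328.4 − 271.445 = 56.955
Sxy = Σxy − (Σx)(Σy)/n = 2164.05 − 2778.525 = -614.475
b = Sxy/Sxx = -614.475/56.955 = -10.788781
a = ȳ − b·x̄ = 59.625 − (-10.788781)·5.825 = 122.469647

122.4696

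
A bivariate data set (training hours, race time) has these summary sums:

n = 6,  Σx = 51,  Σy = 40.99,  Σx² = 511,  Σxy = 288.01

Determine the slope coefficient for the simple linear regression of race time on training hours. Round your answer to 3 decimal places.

-0.779

Sxx = Σx² − (Σx)²/n = 511 − 433.5 = 77.5
Sxy = Σxy − (Σx)(Σy)/n = 288.01 − 348.415 = -60.405
b = Sxy/Sxx = -60.405/77.5 = -0.779419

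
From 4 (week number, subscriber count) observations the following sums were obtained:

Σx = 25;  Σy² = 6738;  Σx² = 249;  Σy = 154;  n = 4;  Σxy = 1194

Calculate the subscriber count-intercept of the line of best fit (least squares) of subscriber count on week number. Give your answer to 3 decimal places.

22.900

Sxx = Σx² − (Σx)²/n = 249 − 156.25 = 92.75
Sxy = Σxy − (Σx)(Σy)/n = 1194 − 962.5 = 231.5
b = Sxy/Sxx = 231.5/92.75 = 2.495957
a = ȳ − b·x̄ = 38.5 − 2.495957·6.25 = 22.900270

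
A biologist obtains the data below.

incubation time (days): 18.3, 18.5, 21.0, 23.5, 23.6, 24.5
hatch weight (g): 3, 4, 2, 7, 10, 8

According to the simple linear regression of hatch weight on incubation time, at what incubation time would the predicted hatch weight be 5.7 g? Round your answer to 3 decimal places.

n = 6, Σx = 129.4, Σy = 34, Σxy = 767.4, Σx² = 2827.6
Sxx = Σx² − (Σx)²/n = 2827.6 − 2790.726667 = 36.873333
Sxy = Σxy − (Σx)(Σy)/n = 767.4 − 733.266667 = 34.133333
b = Sxy/Sxx = 34.133333/36.873333 = 0.925692
a = ȳ − b·x̄ = 5.666667 − 0.925692·21.566667 = -14.297415
Set a + b·x = 5.7: x = (5.7 − (-14.297415)) / 0.925692 = 21.602676

21.603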